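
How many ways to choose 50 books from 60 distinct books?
C(60,50) = 60!/(50!×10!) = 75394027566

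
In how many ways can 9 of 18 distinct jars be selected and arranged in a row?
P(18,9) = 18!/(18-9)! = 17643225600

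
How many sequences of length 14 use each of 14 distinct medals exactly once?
14! = 87178291200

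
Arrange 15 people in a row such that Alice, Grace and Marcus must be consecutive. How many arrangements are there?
Treat the 3 as one block: (15-3+1)! × 3! = 6227020800 × 6 = 37362124800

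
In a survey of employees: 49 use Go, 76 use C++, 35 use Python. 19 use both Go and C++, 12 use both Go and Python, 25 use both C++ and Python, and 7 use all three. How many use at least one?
|A∪B∪C| = 49+76+35-19-12-25+7 = 111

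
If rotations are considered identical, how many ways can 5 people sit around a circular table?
Circular: fix one position, arrange the rest. (5-1)! = 24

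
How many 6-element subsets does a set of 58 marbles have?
C(58,6) = 58!/(6!×52!) = 40475358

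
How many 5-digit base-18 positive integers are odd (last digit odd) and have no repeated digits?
Last∈{1,3,5,7,9,11,13,15,17}. Last=0: 0. Last nonzero: 9×16×P(16,3) = 483840. Total = 483840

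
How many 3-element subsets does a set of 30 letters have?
C(30,3) = 30!/(3!×27!) = 4060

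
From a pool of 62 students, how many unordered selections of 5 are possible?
C(62,5) = 62!/(5!×57!) = 6471002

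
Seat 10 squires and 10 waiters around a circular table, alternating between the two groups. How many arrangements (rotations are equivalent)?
Fix one of the squires: (10-1)! ways for the remaining squires, × 10! ways for the waiters = 362880 × 3628800 = 1316818944000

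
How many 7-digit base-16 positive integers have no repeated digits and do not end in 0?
Last digit: 15 nonzero choices. First digit: 14 (nonzero, ≠last). Middle 5: P(14,5) = 240240. Total = 50450400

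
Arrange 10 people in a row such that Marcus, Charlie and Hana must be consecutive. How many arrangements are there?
Treat the 3 as one block: (10-3+1)! × 3! = 40320 × 6 = 241920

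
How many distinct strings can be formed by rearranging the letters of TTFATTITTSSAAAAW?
16! / (2! × 1! × 1! × 1! × 6! × 5!) = 121080960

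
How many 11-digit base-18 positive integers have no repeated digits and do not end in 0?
Last digit: 17 nonzero choices. First digit: 16 (nonzero, ≠last). Middle 9: P(16,9) = 4151347200. Total = 1129166438400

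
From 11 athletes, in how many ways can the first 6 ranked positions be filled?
P(11,6) = 11!/(11-6)! = 332640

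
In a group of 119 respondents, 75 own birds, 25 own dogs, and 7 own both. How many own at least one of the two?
|A∪B| = |A| + |B| - |A∩B| = 75 + 25 - 7 = 93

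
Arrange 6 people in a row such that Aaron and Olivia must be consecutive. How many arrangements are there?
Treat the 2 as one block: (6-2+1)! × 2! = 120 × 2 = 240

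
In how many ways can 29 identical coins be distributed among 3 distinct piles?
C(29+3-1, 3-1) = C(31, 2) = 465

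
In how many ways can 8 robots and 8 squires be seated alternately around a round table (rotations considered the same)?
Fix one of the robots: (8-1)! ways for the remaining robots, × 8! ways for the squires = 5040 × 40320 = 203212800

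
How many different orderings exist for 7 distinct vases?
7! = 5040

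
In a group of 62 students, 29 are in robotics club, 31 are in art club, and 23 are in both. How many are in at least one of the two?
|A∪B| = |A| + |B| - |A∩B| = 29 + 31 - 23 = 37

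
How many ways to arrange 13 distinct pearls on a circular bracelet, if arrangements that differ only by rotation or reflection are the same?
(13-1)!/2 = 479001600/2 = 239500800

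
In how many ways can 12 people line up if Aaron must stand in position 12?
Fix one position: (12-1)! = 39916800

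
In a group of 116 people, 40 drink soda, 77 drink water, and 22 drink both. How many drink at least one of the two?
|A∪B| = |A| + |B| - |A∩B| = 40 + 77 - 22 = 95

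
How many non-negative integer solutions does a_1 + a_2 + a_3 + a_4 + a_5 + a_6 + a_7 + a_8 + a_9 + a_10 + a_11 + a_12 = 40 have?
C(40+12-1, 12-1) = C(51, 11) = 47626016970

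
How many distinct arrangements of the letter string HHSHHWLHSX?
10! / (2! × 1! × 1! × 1! × 5!) = 15120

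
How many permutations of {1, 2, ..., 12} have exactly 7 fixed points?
Choose the 7 fixed points C(12,7) = 792, derange the rest: !5 = Σ_{j=0}^{5} (-1)^j·5!/j! = 120 - 120 + 60 - 20 + 5 - 1 = 44. Product = 792 × 44 = 34848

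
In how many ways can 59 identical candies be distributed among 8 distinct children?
C(59+8-1, 8-1) = C(66, 7) = 778789440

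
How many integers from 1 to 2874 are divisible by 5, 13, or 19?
⌊2874/5⌋+⌊2874/13⌋+⌊2874/19⌋ - ⌊2874/65⌋-⌊2874/95⌋-⌊2874/247⌋ + ⌊2874/1235⌋ = 574+221+151 - 44-30-11 + 2 = 863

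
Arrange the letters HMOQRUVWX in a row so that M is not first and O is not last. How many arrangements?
By inclusion-exclusion: 9! - 2×(9-1)! + (9-2)! = 362880 - 80640 + 5040 = 287280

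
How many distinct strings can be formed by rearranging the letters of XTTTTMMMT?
9! / (1! × 3! × 5!) = 504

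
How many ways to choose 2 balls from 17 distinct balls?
C(17,2) = 17!/(2!×15!) = 136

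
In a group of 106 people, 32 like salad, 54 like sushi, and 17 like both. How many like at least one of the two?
|A∪B| = |A| + |B| - |A∩B| = 32 + 54 - 17 = 69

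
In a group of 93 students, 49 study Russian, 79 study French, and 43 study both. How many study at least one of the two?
|A∪B| = |A| + |B| - |A∩B| = 49 + 79 - 43 = 85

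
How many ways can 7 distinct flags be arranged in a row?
7! = 5040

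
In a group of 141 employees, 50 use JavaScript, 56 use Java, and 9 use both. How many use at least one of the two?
|A∪B| = |A| + |B| - |A∩B| = 50 + 56 - 9 = 97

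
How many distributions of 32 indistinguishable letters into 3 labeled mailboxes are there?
C(32+3-1, 3-1) = C(34, 2) = 561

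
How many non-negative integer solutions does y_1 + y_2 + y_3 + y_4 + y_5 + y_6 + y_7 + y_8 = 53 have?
C(53+8-1, 8-1) = C(60, 7) = 386206920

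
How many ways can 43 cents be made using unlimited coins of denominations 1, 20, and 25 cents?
Coefficient of x^43 in 1/(1-x^1) · 1/(1-x^20) · 1/(1-x^25). Case on j = number of 25-cent coins (j = 0..1); remainder r = 43 - 25j is made from {1,20} in ⌊r/20⌋+1 ways. r = 43, 18 → 3 + 1 = 4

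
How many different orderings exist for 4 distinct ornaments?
4! = 24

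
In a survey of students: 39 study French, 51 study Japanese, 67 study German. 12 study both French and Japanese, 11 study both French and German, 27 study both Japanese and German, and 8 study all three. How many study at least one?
|A∪B∪C| = 39+51+67-12-11-27+8 = 115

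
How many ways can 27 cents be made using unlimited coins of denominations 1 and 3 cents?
Coefficient of x^27 in 1/(1-x^1) · 1/(1-x^3). Use j coins of 3 for j = 0..⌊27/3⌋ = 9, the rest in 1s: 9 + 1 = 10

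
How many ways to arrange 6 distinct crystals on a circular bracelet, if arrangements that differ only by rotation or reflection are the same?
(6-1)!/2 = 120/2 = 60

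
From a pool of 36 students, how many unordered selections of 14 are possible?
C(36,14) = 36!/(14!×22!) = 3796297200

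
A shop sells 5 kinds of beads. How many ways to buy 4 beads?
C(4+5-1, 5-1) = C(8, 4) = 70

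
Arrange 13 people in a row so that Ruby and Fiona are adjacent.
Treat as block: (13-1)! × 2! = 479001600 × 2 = 958003200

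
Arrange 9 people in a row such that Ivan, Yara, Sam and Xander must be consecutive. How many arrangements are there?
Treat the 4 as one block: (9-4+1)! × 4! = 720 × 24 = 17280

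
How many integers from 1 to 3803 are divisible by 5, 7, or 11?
⌊3803/5⌋+⌊3803/7⌋+⌊3803/11⌋ - ⌊3803/35⌋-⌊3803/55⌋-⌊3803/77⌋ + ⌊3803/385⌋ = 760+543+345 - 108-69-49 + 9 = 1431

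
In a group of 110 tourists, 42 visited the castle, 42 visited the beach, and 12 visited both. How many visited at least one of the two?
|A∪B| = |A| + |B| - |A∩B| = 42 + 42 - 12 = 72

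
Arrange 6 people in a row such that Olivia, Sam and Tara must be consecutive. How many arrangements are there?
Treat the 3 as one block: (6-3+1)! × 3! = 24 × 6 = 144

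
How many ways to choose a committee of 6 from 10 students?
C(10,6) = 10!/(6!×4!) = 210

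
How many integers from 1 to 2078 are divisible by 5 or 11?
⌊2078/5⌋ + ⌊2078/11⌋ - ⌊2078/55⌋ = 415 + 188 - 37 = 566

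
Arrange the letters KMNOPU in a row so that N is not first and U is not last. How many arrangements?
By inclusion-exclusion: 6! - 2×(6-1)! + (6-2)! = 720 - 240 + 24 = 504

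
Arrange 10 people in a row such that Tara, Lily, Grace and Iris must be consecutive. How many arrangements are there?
Treat the 4 as one block: (10-4+1)! × 4! = 5040 × 24 = 120960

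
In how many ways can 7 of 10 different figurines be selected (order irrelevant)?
C(10,7) = 10!/(7!×3!) = 120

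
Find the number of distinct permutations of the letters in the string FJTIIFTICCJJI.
13! / (3! × 2! × 2! × 2! × 4!) = 5405400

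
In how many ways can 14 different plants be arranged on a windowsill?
14! = 87178291200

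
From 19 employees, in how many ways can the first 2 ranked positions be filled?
P(19,2) = 19!/(19-2)! = 342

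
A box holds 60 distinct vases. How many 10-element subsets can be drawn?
C(60,10) = 60!/(10!×50!) = 75394027566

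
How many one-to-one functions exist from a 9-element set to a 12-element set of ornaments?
P(12,9) = 12!/(12-9)! = 79833600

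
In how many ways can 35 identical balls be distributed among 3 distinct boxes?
C(35+3-1, 3-1) = C(37, 2) = 666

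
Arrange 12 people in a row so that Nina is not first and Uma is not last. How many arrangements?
By inclusion-exclusion: 12! - 2×(12-1)! + (12-2)! = 479001600 - 79833600 + 3628800 = 402796800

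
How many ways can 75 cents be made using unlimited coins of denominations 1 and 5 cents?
Coefficient of x^75 in 1/(1-x^1) · 1/(1-x^5). Use j coins of 5 for j = 0..⌊75/5⌋ = 15, the rest in 1s: 15 + 1 = 16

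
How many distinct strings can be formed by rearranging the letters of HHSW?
4! / (1! × 1! × 2!) = 12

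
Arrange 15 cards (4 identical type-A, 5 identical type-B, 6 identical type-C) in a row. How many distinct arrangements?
15! / (4! × 5! × 6!) = 630630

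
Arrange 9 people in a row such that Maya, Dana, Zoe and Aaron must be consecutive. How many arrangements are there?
Treat the 4 as one block: (9-4+1)! × 4! = 720 × 24 = 17280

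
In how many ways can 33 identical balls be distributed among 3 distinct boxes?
C(33+3-1, 3-1) = C(35, 2) = 595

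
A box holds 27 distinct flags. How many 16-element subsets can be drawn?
C(27,16) = 27!/(16!×11!) = 13037895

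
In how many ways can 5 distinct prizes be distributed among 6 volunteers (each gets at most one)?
P(6,5) = 6!/(6-5)! = 720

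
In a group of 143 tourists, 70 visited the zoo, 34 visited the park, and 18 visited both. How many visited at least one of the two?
|A∪B| = |A| + |B| - |A∩B| = 70 + 34 - 18 = 86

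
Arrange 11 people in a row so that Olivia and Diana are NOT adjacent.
Total - adjacent = 11! - (11-1)!×2 = 39916800 - 7257600 = 32659200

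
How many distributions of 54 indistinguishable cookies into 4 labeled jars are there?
C(54+4-1, 4-1) = C(57, 3) = 29260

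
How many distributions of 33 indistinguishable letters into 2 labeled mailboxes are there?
C(33+2-1, 2-1) = C(34, 1) = 34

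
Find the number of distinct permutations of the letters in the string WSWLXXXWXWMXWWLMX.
17! / (2! × 6! × 1! × 6! × 2!) = 171531360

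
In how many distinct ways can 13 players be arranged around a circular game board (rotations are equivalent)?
Circular: fix one position, arrange the rest. (13-1)! = 479001600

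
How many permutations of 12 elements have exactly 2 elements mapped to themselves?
Choose the 2 fixed points C(12,2) = 66, derange the rest: !10 = Σ_{j=0}^{10} (-1)^j·10!/j! = 3628800 - 3628800 + 1814400 - 604800 + 151200 - 30240 + 5040 - 720 + 90 - 10 + 1 = 1334961. Product = 66 × 1334961 = 88107426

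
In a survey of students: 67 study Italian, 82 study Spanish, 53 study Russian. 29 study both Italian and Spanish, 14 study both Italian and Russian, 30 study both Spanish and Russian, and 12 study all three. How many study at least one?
|A∪B∪C| = 67+82+53-29-14-30+12 = 141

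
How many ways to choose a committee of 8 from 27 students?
C(27,8) = 27!/(8!×19!) = 2220075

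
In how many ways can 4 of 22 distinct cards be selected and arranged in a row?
P(22,4) = 22!/(22-4)! = 175560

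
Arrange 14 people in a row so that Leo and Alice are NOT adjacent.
Total - adjacent = 14! - (14-1)!×2 = 87178291200 - 12454041600 = 74724249600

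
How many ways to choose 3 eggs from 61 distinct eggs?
C(61,3) = 61!/(3!×58!) = 35990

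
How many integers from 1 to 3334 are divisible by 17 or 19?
⌊3334/17⌋ + ⌊3334/19⌋ - ⌊3334/323⌋ = 196 + 175 - 10 = 361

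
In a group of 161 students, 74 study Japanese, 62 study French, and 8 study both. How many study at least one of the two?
|A∪B| = |A| + |B| - |A∩B| = 74 + 62 - 8 = 128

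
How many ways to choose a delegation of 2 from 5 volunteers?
C(5,2) = 5!/(2!×3!) = 10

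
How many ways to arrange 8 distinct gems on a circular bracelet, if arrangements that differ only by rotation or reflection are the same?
(8-1)!/2 = 5040/2 = 2520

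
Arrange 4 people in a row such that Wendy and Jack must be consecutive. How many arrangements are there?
Treat the 2 as one block: (4-2+1)! × 2! = 6 × 2 = 12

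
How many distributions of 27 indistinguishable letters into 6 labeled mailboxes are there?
C(27+6-1, 6-1) = C(32, 5) = 201376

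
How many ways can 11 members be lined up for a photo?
11! = 39916800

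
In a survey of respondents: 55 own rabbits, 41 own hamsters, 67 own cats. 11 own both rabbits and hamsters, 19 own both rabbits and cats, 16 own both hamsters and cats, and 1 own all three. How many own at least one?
|A∪B∪C| = 55+41+67-11-19-16+1 = 118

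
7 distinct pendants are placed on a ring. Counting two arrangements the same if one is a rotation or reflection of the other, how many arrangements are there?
(7-1)!/2 = 720/2 = 360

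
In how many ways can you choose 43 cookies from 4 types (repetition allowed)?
C(43+4-1, 4-1) = C(46, 3) = 15180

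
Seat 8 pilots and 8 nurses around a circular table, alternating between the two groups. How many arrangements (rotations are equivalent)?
Fix one of the pilots: (8-1)! ways for the remaining pilots, × 8! ways for the nurses = 5040 × 40320 = 203212800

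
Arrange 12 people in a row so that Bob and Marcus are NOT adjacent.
Total - adjacent = 12! - (12-1)!×2 = 479001600 - 79833600 = 399168000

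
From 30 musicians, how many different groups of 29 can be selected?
C(30,29) = 30!/(29!×1!) = 30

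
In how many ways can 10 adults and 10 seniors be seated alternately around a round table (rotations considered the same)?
Fix one of the adults: (10-1)! ways for the remaining adults, × 10! ways for the seniors = 362880 × 3628800 = 1316818944000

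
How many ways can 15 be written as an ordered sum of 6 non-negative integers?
C(15+6-1, 6-1) = C(20, 5) = 15504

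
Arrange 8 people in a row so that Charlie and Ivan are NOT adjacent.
Total - adjacent = 8! - (8-1)!×2 = 40320 - 10080 = 30240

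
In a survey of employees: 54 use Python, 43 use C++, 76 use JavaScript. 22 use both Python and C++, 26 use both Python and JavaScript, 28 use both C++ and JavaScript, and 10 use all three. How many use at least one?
|A∪B∪C| = 54+43+76-22-26-28+10 = 107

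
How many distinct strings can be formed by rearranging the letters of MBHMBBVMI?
9! / (3! × 1! × 1! × 1! × 3!) = 10080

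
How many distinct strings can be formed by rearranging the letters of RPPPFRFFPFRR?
12! / (4! × 4! × 4!) = 34650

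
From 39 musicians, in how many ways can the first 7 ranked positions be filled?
P(39,7) = 39!/(39-7)! = 77519922480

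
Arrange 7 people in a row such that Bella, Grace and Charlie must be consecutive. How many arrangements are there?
Treat the 3 as one block: (7-3+1)! × 3! = 120 × 6 = 720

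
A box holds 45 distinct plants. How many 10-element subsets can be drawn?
C(45,10) = 45!/(10!×35!) = 3190187286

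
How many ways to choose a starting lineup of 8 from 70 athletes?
C(70,8) = 70!/(8!×62!) = 9440350920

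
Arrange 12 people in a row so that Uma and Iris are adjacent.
Treat as block: (12-1)! × 2! = 39916800 × 2 = 79833600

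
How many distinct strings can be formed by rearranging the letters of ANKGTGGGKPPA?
12! / (1! × 2! × 2! × 4! × 1! × 2!) = 2494800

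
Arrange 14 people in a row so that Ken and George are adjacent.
Treat as block: (14-1)! × 2! = 6227020800 × 2 = 12454041600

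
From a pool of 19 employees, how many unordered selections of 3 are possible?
C(19,3) = 19!/(3!×16!) = 969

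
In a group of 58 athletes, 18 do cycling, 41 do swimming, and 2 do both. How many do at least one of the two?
|A∪B| = |A| + |B| - |A∩B| = 18 + 41 - 2 = 57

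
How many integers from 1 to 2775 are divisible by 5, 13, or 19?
⌊2775/5⌋+⌊2775/13⌋+⌊2775/19⌋ - ⌊2775/65⌋-⌊2775/95⌋-⌊2775/247⌋ + ⌊2775/1235⌋ = 555+213+146 - 42-29-11 + 2 = 834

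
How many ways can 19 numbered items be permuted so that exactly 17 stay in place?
Choose the 17 fixed points C(19,17) = 171, derange the rest: !2 = Σ_{j=0}^{2} (-1)^j·2!/j! = 2 - 2 + 1 = 1. Product = 171 × 1 = 171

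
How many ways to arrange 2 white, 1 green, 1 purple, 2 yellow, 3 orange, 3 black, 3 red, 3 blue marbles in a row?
18! / (2! × 1! × 1! × 2! × 3! × 3! × 3! × 3!) = 1235025792000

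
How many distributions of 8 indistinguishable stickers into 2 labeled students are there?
C(8+2-1, 2-1) = C(9, 1) = 9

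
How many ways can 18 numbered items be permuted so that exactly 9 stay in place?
Choose the 9 fixed points C(18,9) = 48620, derange the rest: !9 = Σ_{j=0}^{9} (-1)^j·9!/j! = 362880 - 362880 + 181440 - 60480 + 15120 - 3024 + 504 - 72 + 9 - 1 = 133496. Product = 48620 × 133496 = 6490575520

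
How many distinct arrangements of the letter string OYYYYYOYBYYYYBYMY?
17! / (12! × 1! × 2! × 2!) = 185640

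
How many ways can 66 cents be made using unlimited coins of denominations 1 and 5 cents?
Coefficient of x^66 in 1/(1-x^1) · 1/(1-x^5). Use j coins of 5 for j = 0..⌊66/5⌋ = 13, the rest in 1s: 13 + 1 = 14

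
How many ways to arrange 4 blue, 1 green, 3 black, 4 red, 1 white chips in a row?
13! / (4! × 1! × 3! × 4! × 1!) = 1801800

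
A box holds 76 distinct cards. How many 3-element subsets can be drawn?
C(76,3) = 76!/(3!×73!) = 70300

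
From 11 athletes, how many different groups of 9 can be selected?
C(11,9) = 11!/(9!×2!) = 55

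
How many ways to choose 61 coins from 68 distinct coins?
C(68,61) = 68!/(61!×7!) = 969443904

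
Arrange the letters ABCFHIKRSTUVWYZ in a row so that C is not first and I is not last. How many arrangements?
By inclusion-exclusion: 15! - 2×(15-1)! + (15-2)! = 1307674368000 - 174356582400 + 6227020800 = 1139544806400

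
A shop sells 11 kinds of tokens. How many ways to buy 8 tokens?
C(8+11-1, 11-1) = C(18, 10) = 43758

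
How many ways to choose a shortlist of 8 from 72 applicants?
C(72,8) = 72!/(8!×64!) = 11969016345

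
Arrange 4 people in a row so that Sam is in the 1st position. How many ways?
Fix one position: (4-1)! = 6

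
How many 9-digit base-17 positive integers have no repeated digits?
First digit: 16 choices (nonzero). Then descending: 16 × 16 × 15 × 14 × 13 × 12 × 11 × 10 × 9 = 8302694400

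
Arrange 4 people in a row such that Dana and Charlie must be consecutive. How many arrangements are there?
Treat the 2 as one block: (4-2+1)! × 2! = 6 × 2 = 12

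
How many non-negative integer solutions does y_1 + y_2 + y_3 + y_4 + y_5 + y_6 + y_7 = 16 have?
C(16+7-1, 7-1) = C(22, 6) = 74613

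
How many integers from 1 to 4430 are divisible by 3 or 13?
⌊4430/3⌋ + ⌊4430/13⌋ - ⌊4430/39⌋ = 1476 + 340 - 113 = 1703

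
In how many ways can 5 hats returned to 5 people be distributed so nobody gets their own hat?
!5 = Σ_{j=0}^{5} (-1)^j·5!/j! = 120 - 120 + 60 - 20 + 5 - 1 = 44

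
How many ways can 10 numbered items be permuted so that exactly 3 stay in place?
Choose the 3 fixed points C(10,3) = 120, derange the rest: !7 = Σ_{j=0}^{7} (-1)^j·7!/j! = 5040 - 5040 + 2520 - 840 + 210 - 42 + 7 - 1 = 1854. Product = 120 × 1854 = 222480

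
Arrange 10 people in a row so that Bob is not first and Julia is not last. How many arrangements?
By inclusion-exclusion: 10! - 2×(10-1)! + (10-2)! = 3628800 - 725760 + 40320 = 2943360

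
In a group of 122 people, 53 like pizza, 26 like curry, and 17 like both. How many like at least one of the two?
|A∪B| = |A| + |B| - |A∩B| = 53 + 26 - 17 = 62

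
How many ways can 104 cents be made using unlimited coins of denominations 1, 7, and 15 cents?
Coefficient of x^104 in 1/(1-x^1) · 1/(1-x^7) · 1/(1-x^15). Case on j = number of 15-cent coins (j = 0..6); remainder r = 104 - 15j is made from {1,7} in ⌊r/7⌋+1 ways. r = 104, 89, 74, 59, 44, 29, 14 → 15 + 13 + 11 + 9 + 7 + 5 + 3 = 63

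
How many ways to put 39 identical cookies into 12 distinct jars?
C(39+12-1, 12-1) = C(50, 11) = 37353738800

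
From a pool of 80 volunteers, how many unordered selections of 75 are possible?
C(80,75) = 80!/(75!×5!) = 24040016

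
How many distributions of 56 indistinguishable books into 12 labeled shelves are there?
C(56+12-1, 12-1) = C(67, 11) = 1285063345176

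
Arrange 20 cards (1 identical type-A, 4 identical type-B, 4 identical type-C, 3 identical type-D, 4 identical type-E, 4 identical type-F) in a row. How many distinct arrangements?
20! / (1! × 4! × 4! × 3! × 4! × 4!) = 1222160940000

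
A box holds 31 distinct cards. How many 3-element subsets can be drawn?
C(31,3) = 31!/(3!×28!) = 4495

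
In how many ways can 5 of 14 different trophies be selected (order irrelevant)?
C(14,5) = 14!/(5!×9!) = 2002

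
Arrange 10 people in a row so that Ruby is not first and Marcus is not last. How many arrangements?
By inclusion-exclusion: 10! - 2×(10-1)! + (10-2)! = 3628800 - 725760 + 40320 = 2943360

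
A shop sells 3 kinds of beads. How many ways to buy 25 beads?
C(25+3-1, 3-1) = C(27, 2) = 351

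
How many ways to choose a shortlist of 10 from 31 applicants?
C(31,10) = 31!/(10!×21!) = 44352165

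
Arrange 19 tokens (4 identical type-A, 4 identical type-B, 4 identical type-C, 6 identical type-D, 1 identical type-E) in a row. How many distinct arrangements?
19! / (4! × 4! × 4! × 6! × 1!) = 12221609400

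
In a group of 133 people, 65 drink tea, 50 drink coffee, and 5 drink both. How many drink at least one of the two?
|A∪B| = |A| + |B| - |A∩B| = 65 + 50 - 5 = 110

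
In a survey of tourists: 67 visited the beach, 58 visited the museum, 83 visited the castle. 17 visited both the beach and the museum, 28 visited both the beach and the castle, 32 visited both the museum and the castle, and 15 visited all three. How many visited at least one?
|A∪B∪C| = 67+58+83-17-28-32+15 = 146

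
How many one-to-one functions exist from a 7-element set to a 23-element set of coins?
P(23,7) = 23!/(23-7)! = 1235591280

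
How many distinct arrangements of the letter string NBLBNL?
6! / (2! × 2! × 2!) = 90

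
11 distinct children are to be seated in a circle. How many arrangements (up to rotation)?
Circular: fix one position, arrange the rest. (11-1)! = 3628800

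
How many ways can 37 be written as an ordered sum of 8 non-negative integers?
C(37+8-1, 8-1) = C(44, 7) = 38320568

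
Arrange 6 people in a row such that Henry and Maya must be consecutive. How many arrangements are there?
Treat the 2 as one block: (6-2+1)! × 2! = 120 × 2 = 240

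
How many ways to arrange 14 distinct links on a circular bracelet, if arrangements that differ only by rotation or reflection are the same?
(14-1)!/2 = 6227020800/2 = 3113510400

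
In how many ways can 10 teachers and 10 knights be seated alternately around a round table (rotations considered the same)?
Fix one of the teachers: (10-1)! ways for the remaining teachers, × 10! ways for the knights = 362880 × 3628800 = 1316818944000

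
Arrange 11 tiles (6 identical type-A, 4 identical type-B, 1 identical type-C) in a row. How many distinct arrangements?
11! / (6! × 4! × 1!) = 2310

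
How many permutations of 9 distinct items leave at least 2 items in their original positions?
Exactly j fixed points: C(9,j)·!(9-j); sum over j ≥ 2 (derangement numbers via !m = (m-1)·(!(m-1) + !(m-2)): !0..!7 = 1, 0, 1, 2, 9, 44, 265, 1854). Σ_{j=2}^{9} C(9,j)·!(9-j) = C(9,2)·!7 + C(9,3)·!6 + C(9,4)·!5 + C(9,5)·!4 + C(9,6)·!3 + C(9,7)·!2 + C(9,8)·!1 + C(9,9)·!0 = 36·1854 + 84·265 + 126·44 + 126·9 + 84·2 + 36·1 + 9·0 + 1·1 = 95887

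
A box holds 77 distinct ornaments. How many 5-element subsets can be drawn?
C(77,5) = 77!/(5!×72!) = 19757815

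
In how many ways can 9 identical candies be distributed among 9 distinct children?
C(9+9-1, 9-1) = C(17, 8) = 24310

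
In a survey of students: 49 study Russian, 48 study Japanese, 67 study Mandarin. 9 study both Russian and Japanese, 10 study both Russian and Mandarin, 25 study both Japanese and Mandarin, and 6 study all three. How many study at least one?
|A∪B∪C| = 49+48+67-9-10-25+6 = 126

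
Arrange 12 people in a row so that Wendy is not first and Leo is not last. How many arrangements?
By inclusion-exclusion: 12! - 2×(12-1)! + (12-2)! = 479001600 - 79833600 + 3628800 = 402796800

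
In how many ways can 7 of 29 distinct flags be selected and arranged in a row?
P(29,7) = 29!/(29-7)! = 7866331200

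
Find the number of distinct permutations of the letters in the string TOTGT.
5! / (1! × 1! × 3!) = 20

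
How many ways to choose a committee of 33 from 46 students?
C(46,33) = 46!/(33!×13!) = 101766230790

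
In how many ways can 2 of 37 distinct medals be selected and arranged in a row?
P(37,2) = 37!/(37-2)! = 1332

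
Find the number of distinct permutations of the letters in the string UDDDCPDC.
8! / (1! × 2! × 4! × 1!) = 840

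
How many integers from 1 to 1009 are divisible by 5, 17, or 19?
⌊1009/5⌋+⌊1009/17⌋+⌊1009/19⌋ - ⌊1009/85⌋-⌊1009/95⌋-⌊1009/323⌋ + ⌊1009/1615⌋ = 201+59+53 - 11-10-3 + 0 = 289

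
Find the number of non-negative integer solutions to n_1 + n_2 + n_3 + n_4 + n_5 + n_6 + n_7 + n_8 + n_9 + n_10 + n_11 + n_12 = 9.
C(9+12-1, 12-1) = C(20, 11) = 167960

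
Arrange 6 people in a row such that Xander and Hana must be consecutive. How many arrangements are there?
Treat the 2 as one block: (6-2+1)! × 2! = 120 × 2 = 240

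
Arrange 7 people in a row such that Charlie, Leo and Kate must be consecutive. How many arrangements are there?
Treat the 3 as one block: (7-3+1)! × 3! = 120 × 6 = 720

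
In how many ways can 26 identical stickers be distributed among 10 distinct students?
C(26+10-1, 10-1) = C(35, 9) = 70607460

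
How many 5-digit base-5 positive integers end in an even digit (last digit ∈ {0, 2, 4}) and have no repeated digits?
Last∈{0,2,4}. Last=0: 24. Last nonzero: 2×3×P(3,3) = 36. Total = 60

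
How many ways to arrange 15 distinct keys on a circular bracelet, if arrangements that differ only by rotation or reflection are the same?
(15-1)!/2 = 87178291200/2 = 43589145600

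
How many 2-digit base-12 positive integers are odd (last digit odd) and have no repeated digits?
Last∈{1,3,5,7,9,11}. Last=0: 0. Last nonzero: 6×10×P(10,0) = 60. Total = 60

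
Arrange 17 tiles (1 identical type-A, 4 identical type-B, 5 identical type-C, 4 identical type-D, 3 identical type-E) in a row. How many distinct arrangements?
17! / (1! × 4! × 5! × 4! × 3!) = 857656800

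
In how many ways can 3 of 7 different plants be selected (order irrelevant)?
C(7,3) = 7!/(3!×4!) = 35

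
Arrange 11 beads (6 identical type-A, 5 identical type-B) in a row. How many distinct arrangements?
11! / (6! × 5!) = 462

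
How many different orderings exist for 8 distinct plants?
8! = 40320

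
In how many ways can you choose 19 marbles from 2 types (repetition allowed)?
C(19+2-1, 2-1) = C(20, 1) = 20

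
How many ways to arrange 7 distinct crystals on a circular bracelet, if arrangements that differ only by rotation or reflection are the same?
(7-1)!/2 = 720/2 = 360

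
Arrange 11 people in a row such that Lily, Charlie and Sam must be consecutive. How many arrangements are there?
Treat the 3 as one block: (11-3+1)! × 3! = 362880 × 6 = 2177280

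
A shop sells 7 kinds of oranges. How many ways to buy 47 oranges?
C(47+7-1, 7-1) = C(53, 6) = 22957480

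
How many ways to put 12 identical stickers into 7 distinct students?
C(12+7-1, 7-1) = C(18, 6) = 18564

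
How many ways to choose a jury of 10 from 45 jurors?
C(45,10) = 45!/(10!×35!) = 3190187286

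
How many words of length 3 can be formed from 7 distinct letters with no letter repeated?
P(7,3) = 7!/(7-3)! = 210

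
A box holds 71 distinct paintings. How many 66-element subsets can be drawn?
C(71,66) = 71!/(66!×5!) = 13019909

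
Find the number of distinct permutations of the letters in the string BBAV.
4! / (1! × 2! × 1!) = 12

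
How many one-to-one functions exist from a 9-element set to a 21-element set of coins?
P(21,9) = 21!/(21-9)! = 106661318400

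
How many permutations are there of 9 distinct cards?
9! = 362880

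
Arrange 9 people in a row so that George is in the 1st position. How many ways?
Fix one position: (9-1)! = 40320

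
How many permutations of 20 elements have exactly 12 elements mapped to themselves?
Choose the 12 fixed points C(20,12) = 125970, derange the rest: !8 = Σ_{j=0}^{8} (-1)^j·8!/j! = 40320 - 40320 + 20160 - 6720 + 1680 - 336 + 56 - 8 + 1 = 14833. Product = 125970 × 14833 = 1868513010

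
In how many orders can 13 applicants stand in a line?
13! = 6227020800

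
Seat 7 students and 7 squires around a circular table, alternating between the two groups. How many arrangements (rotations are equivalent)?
Fix one of the students: (7-1)! ways for the remaining students, × 7! ways for the squires = 720 × 5040 = 3628800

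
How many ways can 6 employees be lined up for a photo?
6! = 720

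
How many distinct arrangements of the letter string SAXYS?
5! / (1! × 1! × 1! × 2!) = 60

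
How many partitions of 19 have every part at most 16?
Let r_j(i) = number of partitions of i into parts ≤ j, for i = 0..19. r_1(i) = 1 for all i; r_j(i) = r_{j-1}(i) + r_j(i-j). Rows j = 2..16: ≤2: 1 1 2 2 3 3 4 4 5 5 6 6 7 7 8 8 9 9 10 10; ≤3: 1 1 2 3 4 5 7 8 10 12 14 16 19 21 24 27 30 33 37 40; ≤4: 1 1 2 3 5 6 9 11 15 18 23 27 34 39 47 54 64 72 84 94; ≤5: 1 1 2 3 5 7 10 13 18 23 30 37 47 57 70 84 101 119 141 164; ≤6: 1 1 2 3 5 7 11 14 20 26 35 44 58 71 90 110 136 163 199 235; ≤7: 1 1 2 3 5 7 11 15 21 28 38 49 65 82 105 131 164 201 248 300; ≤8: 1 1 2 3 5 7 11 15 22 29 40 52 70 89 116 146 186 230 288 352; ≤9: 1 1 2 3 5 7 11 15 22 30 41 54 73 94 123 157 201 252 318 393; ≤10: 1 1 2 3 5 7 11 15 22 30 42 55 75 97 128 164 212 267 340 423; ≤11: 1 1 2 3 5 7 11 15 22 30 42 56 76 99 131 169 219 278 355 445; ≤12: 1 1 2 3 5 7 11 15 22 30 42 56 77 100 133 172 224 285 366 460; ≤13: 1 1 2 3 5 7 11 15 22 30 42 56 77 101 134 174 227 290 373 471; ≤14: 1 1 2 3 5 7 11 15 22 30 42 56 77 101 135 175 229 293 378 478; ≤15: 1 1 2 3 5 7 11 15 22 30 42 56 77 101 135 176 230 295 381 483; ≤16: 1 1 2 3 5 7 11 15 22 30 42 56 77 101 135 176 231 296 383 486. r_16(19) = 486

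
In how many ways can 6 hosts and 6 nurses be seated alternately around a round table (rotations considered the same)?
Fix one of the hosts: (6-1)! ways for the remaining hosts, × 6! ways for the nurses = 120 × 720 = 86400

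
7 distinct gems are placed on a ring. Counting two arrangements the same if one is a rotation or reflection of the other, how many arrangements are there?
(7-1)!/2 = 720/2 = 360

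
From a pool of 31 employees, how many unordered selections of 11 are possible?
C(31,11) = 31!/(11!×20!) = 84672315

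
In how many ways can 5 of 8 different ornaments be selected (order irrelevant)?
C(8,5) = 8!/(5!×3!) = 56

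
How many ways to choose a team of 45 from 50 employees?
C(50,45) = 50!/(45!×5!) = 2118760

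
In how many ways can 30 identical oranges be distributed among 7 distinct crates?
C(30+7-1, 7-1) = C(36, 6) = 1947792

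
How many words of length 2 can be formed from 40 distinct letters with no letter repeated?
P(40,2) = 40!/(40-2)! = 1560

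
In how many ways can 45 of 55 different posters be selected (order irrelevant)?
C(55,45) = 55!/(45!×10!) = 29248649430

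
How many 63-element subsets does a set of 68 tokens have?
C(68,63) = 68!/(63!×5!) = 10424128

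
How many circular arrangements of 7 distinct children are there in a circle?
Circular: fix one position, arrange the rest. (7-1)! = 720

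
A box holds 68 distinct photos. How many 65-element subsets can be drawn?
C(68,65) = 68!/(65!×3!) = 50116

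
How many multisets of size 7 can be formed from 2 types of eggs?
C(7+2-1, 2-1) = C(8, 1) = 8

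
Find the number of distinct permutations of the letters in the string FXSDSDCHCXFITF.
14! / (2! × 2! × 1! × 1! × 2! × 3! × 1! × 2!) = 908107200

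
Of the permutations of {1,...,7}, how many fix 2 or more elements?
Exactly j fixed points: C(7,j)·!(7-j); sum over j ≥ 2 (derangement numbers via !m = (m-1)·(!(m-1) + !(m-2)): !0..!5 = 1, 0, 1, 2, 9, 44). Σ_{j=2}^{7} C(7,j)·!(7-j) = C(7,2)·!5 + C(7,3)·!4 + C(7,4)·!3 + C(7,5)·!2 + C(7,6)·!1 + C(7,7)·!0 = 21·44 + 35·9 + 35·2 + 21·1 + 7·0 + 1·1 = 1331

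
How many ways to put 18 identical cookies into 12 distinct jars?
C(18+12-1, 12-1) = C(29, 11) = 34597290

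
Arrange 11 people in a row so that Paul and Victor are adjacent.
Treat as block: (11-1)! × 2! = 3628800 × 2 = 7257600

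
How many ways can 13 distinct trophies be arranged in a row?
13! = 6227020800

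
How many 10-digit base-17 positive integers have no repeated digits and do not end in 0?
Last digit: 16 nonzero choices. First digit: 15 (nonzero, ≠last). Middle 8: P(15,8) = 259459200. Total = 62270208000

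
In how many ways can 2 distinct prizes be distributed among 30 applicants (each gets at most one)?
P(30,2) = 30!/(30-2)! = 870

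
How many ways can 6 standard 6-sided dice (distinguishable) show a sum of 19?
Coefficient of x^19 in (x + x² + ... + x^6)^6. By inclusion-exclusion on dice exceeding 6: Σ_j (-1)^j C(6,j)·C(19-1-6j, 5) = C(6,0)·C(18,5) - C(6,1)·C(12,5) + C(6,2)·C(6,5) = 1·8568 - 6·792 + 15·6 = 3906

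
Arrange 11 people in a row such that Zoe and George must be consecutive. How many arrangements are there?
Treat the 2 as one block: (11-2+1)! × 2! = 3628800 × 2 = 7257600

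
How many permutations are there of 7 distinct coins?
7! = 5040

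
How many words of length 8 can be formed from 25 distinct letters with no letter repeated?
P(25,8) = 25!/(25-8)! = 43609104000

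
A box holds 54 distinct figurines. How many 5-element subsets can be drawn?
C(54,5) = 54!/(5!×49!) = 3162510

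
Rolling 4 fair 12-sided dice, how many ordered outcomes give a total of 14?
Coefficient of x^14 in (x + x² + ... + x^12)^4. By inclusion-exclusion on dice exceeding 12: Σ_j (-1)^j C(4,j)·C(14-1-12j, 3) = C(4,0)·C(13,3) = 1·286 = 286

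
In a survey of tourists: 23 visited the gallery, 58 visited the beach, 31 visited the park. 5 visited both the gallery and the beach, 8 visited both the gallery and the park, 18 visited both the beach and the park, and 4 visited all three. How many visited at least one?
|A∪B∪C| = 23+58+31-5-8-18+4 = 85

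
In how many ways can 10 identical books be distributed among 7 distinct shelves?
C(10+7-1, 7-1) = C(16, 6) = 8008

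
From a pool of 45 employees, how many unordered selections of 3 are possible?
C(45,3) = 45!/(3!×42!) = 14190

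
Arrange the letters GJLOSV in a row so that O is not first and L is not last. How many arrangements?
By inclusion-exclusion: 6! - 2×(6-1)! + (6-2)! = 720 - 240 + 24 = 504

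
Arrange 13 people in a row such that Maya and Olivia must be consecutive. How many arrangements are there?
Treat the 2 as one block: (13-2+1)! × 2! = 479001600 × 2 = 958003200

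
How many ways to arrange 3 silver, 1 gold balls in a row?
4! / (3! × 1!) = 4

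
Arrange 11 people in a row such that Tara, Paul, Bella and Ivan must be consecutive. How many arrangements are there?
Treat the 4 as one block: (11-4+1)! × 4! = 40320 × 24 = 967680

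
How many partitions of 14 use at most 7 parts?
By conjugation, equals partitions of 14 into parts ≤ 7. Let r_j(i) = number of partitions of i into parts ≤ j, for i = 0..14. r_1(i) = 1 for all i; r_j(i) = r_{j-1}(i) + r_j(i-j). Rows j = 2..7: ≤2: 1 1 2 2 3 3 4 4 5 5 6 6 7 7 8; ≤3: 1 1 2 3 4 5 7 8 10 12 14 16 19 21 24; ≤4: 1 1 2 3 5 6 9 11 15 18 23 27 34 39 47; ≤5: 1 1 2 3 5 7 10 13 18 23 30 37 47 57 70; ≤6: 1 1 2 3 5 7 11 14 20 26 35 44 58 71 90; ≤7: 1 1 2 3 5 7 11 15 21 28 38 49 65 82 105. r_7(14) = 105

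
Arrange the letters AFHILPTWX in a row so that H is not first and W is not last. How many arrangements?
By inclusion-exclusion: 9! - 2×(9-1)! + (9-2)! = 362880 - 80640 + 5040 = 287280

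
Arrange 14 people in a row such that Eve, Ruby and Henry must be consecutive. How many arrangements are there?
Treat the 3 as one block: (14-3+1)! × 3! = 479001600 × 6 = 2874009600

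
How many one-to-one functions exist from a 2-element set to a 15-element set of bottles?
P(15,2) = 15!/(15-2)! = 210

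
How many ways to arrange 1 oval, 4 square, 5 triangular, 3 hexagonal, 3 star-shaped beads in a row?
16! / (1! × 4! × 5! × 3! × 3!) = 201801600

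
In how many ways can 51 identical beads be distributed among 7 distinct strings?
C(51+7-1, 7-1) = C(57, 6) = 36288252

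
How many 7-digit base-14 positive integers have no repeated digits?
First digit: 13 choices (nonzero). Then descending: 13 × 13 × 12 × 11 × 10 × 9 × 8 = 16061760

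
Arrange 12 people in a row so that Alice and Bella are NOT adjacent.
Total - adjacent = 12! - (12-1)!×2 = 479001600 - 79833600 = 399168000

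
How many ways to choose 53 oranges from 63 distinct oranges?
C(63,53) = 63!/(53!×10!) = 127805525001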